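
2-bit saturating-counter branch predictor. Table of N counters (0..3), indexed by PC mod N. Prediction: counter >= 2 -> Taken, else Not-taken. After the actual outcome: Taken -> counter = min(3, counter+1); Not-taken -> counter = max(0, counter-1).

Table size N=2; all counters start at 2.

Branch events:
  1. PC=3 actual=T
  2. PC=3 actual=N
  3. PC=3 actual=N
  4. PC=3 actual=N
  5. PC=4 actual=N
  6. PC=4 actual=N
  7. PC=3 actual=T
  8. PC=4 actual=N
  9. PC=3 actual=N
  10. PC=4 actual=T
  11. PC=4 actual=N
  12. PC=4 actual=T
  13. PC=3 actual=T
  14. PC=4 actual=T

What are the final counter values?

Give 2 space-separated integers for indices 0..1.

Ev 1: PC=3 idx=1 pred=T actual=T -> ctr[1]=3
Ev 2: PC=3 idx=1 pred=T actual=N -> ctr[1]=2
Ev 3: PC=3 idx=1 pred=T actual=N -> ctr[1]=1
Ev 4: PC=3 idx=1 pred=N actual=N -> ctr[1]=0
Ev 5: PC=4 idx=0 pred=T actual=N -> ctr[0]=1
Ev 6: PC=4 idx=0 pred=N actual=N -> ctr[0]=0
Ev 7: PC=3 idx=1 pred=N actual=T -> ctr[1]=1
Ev 8: PC=4 idx=0 pred=N actual=N -> ctr[0]=0
Ev 9: PC=3 idx=1 pred=N actual=N -> ctr[1]=0
Ev 10: PC=4 idx=0 pred=N actual=T -> ctr[0]=1
Ev 11: PC=4 idx=0 pred=N actual=N -> ctr[0]=0
Ev 12: PC=4 idx=0 pred=N actual=T -> ctr[0]=1
Ev 13: PC=3 idx=1 pred=N actual=T -> ctr[1]=1
Ev 14: PC=4 idx=0 pred=N actual=T -> ctr[0]=2

Answer: 2 1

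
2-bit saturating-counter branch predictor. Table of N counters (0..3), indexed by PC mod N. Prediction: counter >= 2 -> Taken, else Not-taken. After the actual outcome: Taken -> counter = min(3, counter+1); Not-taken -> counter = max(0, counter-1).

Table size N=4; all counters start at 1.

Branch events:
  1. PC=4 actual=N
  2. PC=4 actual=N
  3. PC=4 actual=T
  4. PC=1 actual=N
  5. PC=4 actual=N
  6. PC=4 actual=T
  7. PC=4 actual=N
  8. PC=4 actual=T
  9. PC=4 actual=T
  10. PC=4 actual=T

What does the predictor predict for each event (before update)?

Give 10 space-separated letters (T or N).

Answer: N N N N N N N N N T

Derivation:
Ev 1: PC=4 idx=0 pred=N actual=N -> ctr[0]=0
Ev 2: PC=4 idx=0 pred=N actual=N -> ctr[0]=0
Ev 3: PC=4 idx=0 pred=N actual=T -> ctr[0]=1
Ev 4: PC=1 idx=1 pred=N actual=N -> ctr[1]=0
Ev 5: PC=4 idx=0 pred=N actual=N -> ctr[0]=0
Ev 6: PC=4 idx=0 pred=N actual=T -> ctr[0]=1
Ev 7: PC=4 idx=0 pred=N actual=N -> ctr[0]=0
Ev 8: PC=4 idx=0 pred=N actual=T -> ctr[0]=1
Ev 9: PC=4 idx=0 pred=N actual=T -> ctr[0]=2
Ev 10: PC=4 idx=0 pred=T actual=T -> ctr[0]=3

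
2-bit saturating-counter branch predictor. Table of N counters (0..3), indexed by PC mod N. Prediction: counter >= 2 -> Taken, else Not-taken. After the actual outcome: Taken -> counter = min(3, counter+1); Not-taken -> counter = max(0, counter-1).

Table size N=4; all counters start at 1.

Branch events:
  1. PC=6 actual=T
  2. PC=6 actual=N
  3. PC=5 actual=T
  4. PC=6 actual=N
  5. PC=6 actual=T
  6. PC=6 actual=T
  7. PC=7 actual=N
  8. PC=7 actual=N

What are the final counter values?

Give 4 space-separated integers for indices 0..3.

Ev 1: PC=6 idx=2 pred=N actual=T -> ctr[2]=2
Ev 2: PC=6 idx=2 pred=T actual=N -> ctr[2]=1
Ev 3: PC=5 idx=1 pred=N actual=T -> ctr[1]=2
Ev 4: PC=6 idx=2 pred=N actual=N -> ctr[2]=0
Ev 5: PC=6 idx=2 pred=N actual=T -> ctr[2]=1
Ev 6: PC=6 idx=2 pred=N actual=T -> ctr[2]=2
Ev 7: PC=7 idx=3 pred=N actual=N -> ctr[3]=0
Ev 8: PC=7 idx=3 pred=N actual=N -> ctr[3]=0

Answer: 1 2 2 0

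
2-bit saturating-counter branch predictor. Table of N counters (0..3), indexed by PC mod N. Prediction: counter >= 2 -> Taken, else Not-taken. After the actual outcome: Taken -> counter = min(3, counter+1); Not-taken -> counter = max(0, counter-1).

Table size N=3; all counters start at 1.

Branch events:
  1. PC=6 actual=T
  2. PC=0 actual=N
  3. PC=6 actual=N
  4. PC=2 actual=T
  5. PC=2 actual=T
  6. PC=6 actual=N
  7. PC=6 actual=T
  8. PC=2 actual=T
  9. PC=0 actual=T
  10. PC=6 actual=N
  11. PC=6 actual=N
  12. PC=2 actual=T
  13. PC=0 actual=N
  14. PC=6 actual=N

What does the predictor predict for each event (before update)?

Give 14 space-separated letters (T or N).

Ev 1: PC=6 idx=0 pred=N actual=T -> ctr[0]=2
Ev 2: PC=0 idx=0 pred=T actual=N -> ctr[0]=1
Ev 3: PC=6 idx=0 pred=N actual=N -> ctr[0]=0
Ev 4: PC=2 idx=2 pred=N actual=T -> ctr[2]=2
Ev 5: PC=2 idx=2 pred=T actual=T -> ctr[2]=3
Ev 6: PC=6 idx=0 pred=N actual=N -> ctr[0]=0
Ev 7: PC=6 idx=0 pred=N actual=T -> ctr[0]=1
Ev 8: PC=2 idx=2 pred=T actual=T -> ctr[2]=3
Ev 9: PC=0 idx=0 pred=N actual=T -> ctr[0]=2
Ev 10: PC=6 idx=0 pred=T actual=N -> ctr[0]=1
Ev 11: PC=6 idx=0 pred=N actual=N -> ctr[0]=0
Ev 12: PC=2 idx=2 pred=T actual=T -> ctr[2]=3
Ev 13: PC=0 idx=0 pred=N actual=N -> ctr[0]=0
Ev 14: PC=6 idx=0 pred=N actual=N -> ctr[0]=0

Answer: N T N N T N N T N T N T N N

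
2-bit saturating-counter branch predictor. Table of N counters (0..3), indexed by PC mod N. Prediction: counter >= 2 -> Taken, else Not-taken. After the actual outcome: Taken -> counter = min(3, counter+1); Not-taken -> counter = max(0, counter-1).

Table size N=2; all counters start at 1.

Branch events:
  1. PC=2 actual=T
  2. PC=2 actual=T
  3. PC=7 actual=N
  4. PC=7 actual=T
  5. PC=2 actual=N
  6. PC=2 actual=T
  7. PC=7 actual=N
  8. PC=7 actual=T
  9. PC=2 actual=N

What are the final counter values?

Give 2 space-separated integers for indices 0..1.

Answer: 2 1

Derivation:
Ev 1: PC=2 idx=0 pred=N actual=T -> ctr[0]=2
Ev 2: PC=2 idx=0 pred=T actual=T -> ctr[0]=3
Ev 3: PC=7 idx=1 pred=N actual=N -> ctr[1]=0
Ev 4: PC=7 idx=1 pred=N actual=T -> ctr[1]=1
Ev 5: PC=2 idx=0 pred=T actual=N -> ctr[0]=2
Ev 6: PC=2 idx=0 pred=T actual=T -> ctr[0]=3
Ev 7: PC=7 idx=1 pred=N actual=N -> ctr[1]=0
Ev 8: PC=7 idx=1 pred=N actual=T -> ctr[1]=1
Ev 9: PC=2 idx=0 pred=T actual=N -> ctr[0]=2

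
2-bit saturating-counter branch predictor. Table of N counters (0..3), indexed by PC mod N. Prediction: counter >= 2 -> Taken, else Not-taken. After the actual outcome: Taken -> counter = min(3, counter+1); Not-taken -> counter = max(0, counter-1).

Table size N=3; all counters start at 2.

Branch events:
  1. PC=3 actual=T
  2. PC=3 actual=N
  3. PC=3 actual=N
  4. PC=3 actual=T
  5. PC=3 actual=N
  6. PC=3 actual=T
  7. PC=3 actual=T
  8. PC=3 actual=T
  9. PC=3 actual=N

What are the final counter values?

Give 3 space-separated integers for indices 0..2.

Answer: 2 2 2

Derivation:
Ev 1: PC=3 idx=0 pred=T actual=T -> ctr[0]=3
Ev 2: PC=3 idx=0 pred=T actual=N -> ctr[0]=2
Ev 3: PC=3 idx=0 pred=T actual=N -> ctr[0]=1
Ev 4: PC=3 idx=0 pred=N actual=T -> ctr[0]=2
Ev 5: PC=3 idx=0 pred=T actual=N -> ctr[0]=1
Ev 6: PC=3 idx=0 pred=N actual=T -> ctr[0]=2
Ev 7: PC=3 idx=0 pred=T actual=T -> ctr[0]=3
Ev 8: PC=3 idx=0 pred=T actual=T -> ctr[0]=3
Ev 9: PC=3 idx=0 pred=T actual=N -> ctr[0]=2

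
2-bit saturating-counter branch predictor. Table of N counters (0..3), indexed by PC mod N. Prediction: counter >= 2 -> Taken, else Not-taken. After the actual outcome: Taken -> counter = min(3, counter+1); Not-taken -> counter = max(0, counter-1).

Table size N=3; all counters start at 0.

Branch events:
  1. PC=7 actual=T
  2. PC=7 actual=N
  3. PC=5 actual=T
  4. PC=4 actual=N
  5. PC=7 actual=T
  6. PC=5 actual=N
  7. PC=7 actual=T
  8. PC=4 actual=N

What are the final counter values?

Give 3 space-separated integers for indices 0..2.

Ev 1: PC=7 idx=1 pred=N actual=T -> ctr[1]=1
Ev 2: PC=7 idx=1 pred=N actual=N -> ctr[1]=0
Ev 3: PC=5 idx=2 pred=N actual=T -> ctr[2]=1
Ev 4: PC=4 idx=1 pred=N actual=N -> ctr[1]=0
Ev 5: PC=7 idx=1 pred=N actual=T -> ctr[1]=1
Ev 6: PC=5 idx=2 pred=N actual=N -> ctr[2]=0
Ev 7: PC=7 idx=1 pred=N actual=T -> ctr[1]=2
Ev 8: PC=4 idx=1 pred=T actual=N -> ctr[1]=1

Answer: 0 1 0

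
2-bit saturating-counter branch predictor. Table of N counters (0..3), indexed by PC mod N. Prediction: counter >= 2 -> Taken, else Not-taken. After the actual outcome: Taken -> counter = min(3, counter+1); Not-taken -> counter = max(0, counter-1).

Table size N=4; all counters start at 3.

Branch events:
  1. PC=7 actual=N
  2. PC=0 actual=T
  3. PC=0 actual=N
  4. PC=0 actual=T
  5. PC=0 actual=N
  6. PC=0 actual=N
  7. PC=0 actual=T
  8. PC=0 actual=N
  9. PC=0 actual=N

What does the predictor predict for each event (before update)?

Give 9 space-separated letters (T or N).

Answer: T T T T T T N T N

Derivation:
Ev 1: PC=7 idx=3 pred=T actual=N -> ctr[3]=2
Ev 2: PC=0 idx=0 pred=T actual=T -> ctr[0]=3
Ev 3: PC=0 idx=0 pred=T actual=N -> ctr[0]=2
Ev 4: PC=0 idx=0 pred=T actual=T -> ctr[0]=3
Ev 5: PC=0 idx=0 pred=T actual=N -> ctr[0]=2
Ev 6: PC=0 idx=0 pred=T actual=N -> ctr[0]=1
Ev 7: PC=0 idx=0 pred=N actual=T -> ctr[0]=2
Ev 8: PC=0 idx=0 pred=T actual=N -> ctr[0]=1
Ev 9: PC=0 idx=0 pred=N actual=N -> ctr[0]=0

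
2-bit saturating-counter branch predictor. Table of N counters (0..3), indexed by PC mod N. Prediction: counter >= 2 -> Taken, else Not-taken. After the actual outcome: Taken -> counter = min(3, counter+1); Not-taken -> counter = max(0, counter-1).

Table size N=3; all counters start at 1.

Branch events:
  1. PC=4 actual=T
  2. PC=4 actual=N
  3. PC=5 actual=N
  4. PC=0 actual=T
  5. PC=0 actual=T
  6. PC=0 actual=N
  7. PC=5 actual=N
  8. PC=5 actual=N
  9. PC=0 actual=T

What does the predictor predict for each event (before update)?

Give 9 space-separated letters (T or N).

Answer: N T N N T T N N T

Derivation:
Ev 1: PC=4 idx=1 pred=N actual=T -> ctr[1]=2
Ev 2: PC=4 idx=1 pred=T actual=N -> ctr[1]=1
Ev 3: PC=5 idx=2 pred=N actual=N -> ctr[2]=0
Ev 4: PC=0 idx=0 pred=N actual=T -> ctr[0]=2
Ev 5: PC=0 idx=0 pred=T actual=T -> ctr[0]=3
Ev 6: PC=0 idx=0 pred=T actual=N -> ctr[0]=2
Ev 7: PC=5 idx=2 pred=N actual=N -> ctr[2]=0
Ev 8: PC=5 idx=2 pred=N actual=N -> ctr[2]=0
Ev 9: PC=0 idx=0 pred=T actual=T -> ctr[0]=3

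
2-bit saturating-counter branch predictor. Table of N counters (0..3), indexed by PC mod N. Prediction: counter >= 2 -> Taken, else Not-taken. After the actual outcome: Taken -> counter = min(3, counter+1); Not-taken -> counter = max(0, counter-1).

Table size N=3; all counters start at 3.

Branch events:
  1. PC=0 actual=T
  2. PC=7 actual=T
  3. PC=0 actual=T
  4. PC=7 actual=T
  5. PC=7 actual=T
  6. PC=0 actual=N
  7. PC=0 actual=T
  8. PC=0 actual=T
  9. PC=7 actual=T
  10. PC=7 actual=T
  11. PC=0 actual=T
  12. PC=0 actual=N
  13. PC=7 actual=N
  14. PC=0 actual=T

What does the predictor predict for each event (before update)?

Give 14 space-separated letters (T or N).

Ev 1: PC=0 idx=0 pred=T actual=T -> ctr[0]=3
Ev 2: PC=7 idx=1 pred=T actual=T -> ctr[1]=3
Ev 3: PC=0 idx=0 pred=T actual=T -> ctr[0]=3
Ev 4: PC=7 idx=1 pred=T actual=T -> ctr[1]=3
Ev 5: PC=7 idx=1 pred=T actual=T -> ctr[1]=3
Ev 6: PC=0 idx=0 pred=T actual=N -> ctr[0]=2
Ev 7: PC=0 idx=0 pred=T actual=T -> ctr[0]=3
Ev 8: PC=0 idx=0 pred=T actual=T -> ctr[0]=3
Ev 9: PC=7 idx=1 pred=T actual=T -> ctr[1]=3
Ev 10: PC=7 idx=1 pred=T actual=T -> ctr[1]=3
Ev 11: PC=0 idx=0 pred=T actual=T -> ctr[0]=3
Ev 12: PC=0 idx=0 pred=T actual=N -> ctr[0]=2
Ev 13: PC=7 idx=1 pred=T actual=N -> ctr[1]=2
Ev 14: PC=0 idx=0 pred=T actual=T -> ctr[0]=3

Answer: T T T T T T T T T T T T T T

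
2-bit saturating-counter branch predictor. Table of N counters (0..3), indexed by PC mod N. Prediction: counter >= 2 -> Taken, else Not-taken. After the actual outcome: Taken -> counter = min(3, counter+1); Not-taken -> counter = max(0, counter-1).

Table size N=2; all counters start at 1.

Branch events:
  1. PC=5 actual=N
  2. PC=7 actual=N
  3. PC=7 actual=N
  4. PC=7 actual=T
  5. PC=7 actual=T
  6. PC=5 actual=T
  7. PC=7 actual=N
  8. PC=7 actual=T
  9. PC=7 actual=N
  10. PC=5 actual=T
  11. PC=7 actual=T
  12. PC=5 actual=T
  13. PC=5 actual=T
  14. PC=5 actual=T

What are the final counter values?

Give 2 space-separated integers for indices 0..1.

Ev 1: PC=5 idx=1 pred=N actual=N -> ctr[1]=0
Ev 2: PC=7 idx=1 pred=N actual=N -> ctr[1]=0
Ev 3: PC=7 idx=1 pred=N actual=N -> ctr[1]=0
Ev 4: PC=7 idx=1 pred=N actual=T -> ctr[1]=1
Ev 5: PC=7 idx=1 pred=N actual=T -> ctr[1]=2
Ev 6: PC=5 idx=1 pred=T actual=T -> ctr[1]=3
Ev 7: PC=7 idx=1 pred=T actual=N -> ctr[1]=2
Ev 8: PC=7 idx=1 pred=T actual=T -> ctr[1]=3
Ev 9: PC=7 idx=1 pred=T actual=N -> ctr[1]=2
Ev 10: PC=5 idx=1 pred=T actual=T -> ctr[1]=3
Ev 11: PC=7 idx=1 pred=T actual=T -> ctr[1]=3
Ev 12: PC=5 idx=1 pred=T actual=T -> ctr[1]=3
Ev 13: PC=5 idx=1 pred=T actual=T -> ctr[1]=3
Ev 14: PC=5 idx=1 pred=T actual=T -> ctr[1]=3

Answer: 1 3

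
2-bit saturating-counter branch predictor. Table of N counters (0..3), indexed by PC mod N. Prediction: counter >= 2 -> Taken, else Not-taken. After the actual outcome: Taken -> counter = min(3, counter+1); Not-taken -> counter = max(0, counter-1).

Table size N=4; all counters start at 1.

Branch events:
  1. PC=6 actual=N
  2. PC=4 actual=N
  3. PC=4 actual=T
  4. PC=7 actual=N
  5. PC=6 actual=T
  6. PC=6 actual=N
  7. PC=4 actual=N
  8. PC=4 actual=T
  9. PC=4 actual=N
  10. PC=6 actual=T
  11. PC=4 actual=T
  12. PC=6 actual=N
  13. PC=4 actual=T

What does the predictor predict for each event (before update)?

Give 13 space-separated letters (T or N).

Ev 1: PC=6 idx=2 pred=N actual=N -> ctr[2]=0
Ev 2: PC=4 idx=0 pred=N actual=N -> ctr[0]=0
Ev 3: PC=4 idx=0 pred=N actual=T -> ctr[0]=1
Ev 4: PC=7 idx=3 pred=N actual=N -> ctr[3]=0
Ev 5: PC=6 idx=2 pred=N actual=T -> ctr[2]=1
Ev 6: PC=6 idx=2 pred=N actual=N -> ctr[2]=0
Ev 7: PC=4 idx=0 pred=N actual=N -> ctr[0]=0
Ev 8: PC=4 idx=0 pred=N actual=T -> ctr[0]=1
Ev 9: PC=4 idx=0 pred=N actual=N -> ctr[0]=0
Ev 10: PC=6 idx=2 pred=N actual=T -> ctr[2]=1
Ev 11: PC=4 idx=0 pred=N actual=T -> ctr[0]=1
Ev 12: PC=6 idx=2 pred=N actual=N -> ctr[2]=0
Ev 13: PC=4 idx=0 pred=N actual=T -> ctr[0]=2

Answer: N N N N N N N N N N N N N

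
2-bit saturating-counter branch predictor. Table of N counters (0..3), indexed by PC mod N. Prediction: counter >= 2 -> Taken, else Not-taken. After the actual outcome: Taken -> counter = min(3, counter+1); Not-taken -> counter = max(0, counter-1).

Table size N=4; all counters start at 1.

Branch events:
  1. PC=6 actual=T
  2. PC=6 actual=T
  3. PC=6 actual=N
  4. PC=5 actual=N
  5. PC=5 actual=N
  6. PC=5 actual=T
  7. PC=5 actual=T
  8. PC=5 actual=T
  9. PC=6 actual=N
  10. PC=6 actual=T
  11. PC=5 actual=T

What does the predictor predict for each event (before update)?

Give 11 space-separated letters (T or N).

Answer: N T T N N N N T T N T

Derivation:
Ev 1: PC=6 idx=2 pred=N actual=T -> ctr[2]=2
Ev 2: PC=6 idx=2 pred=T actual=T -> ctr[2]=3
Ev 3: PC=6 idx=2 pred=T actual=N -> ctr[2]=2
Ev 4: PC=5 idx=1 pred=N actual=N -> ctr[1]=0
Ev 5: PC=5 idx=1 pred=N actual=N -> ctr[1]=0
Ev 6: PC=5 idx=1 pred=N actual=T -> ctr[1]=1
Ev 7: PC=5 idx=1 pred=N actual=T -> ctr[1]=2
Ev 8: PC=5 idx=1 pred=T actual=T -> ctr[1]=3
Ev 9: PC=6 idx=2 pred=T actual=N -> ctr[2]=1
Ev 10: PC=6 idx=2 pred=N actual=T -> ctr[2]=2
Ev 11: PC=5 idx=1 pred=T actual=T -> ctr[1]=3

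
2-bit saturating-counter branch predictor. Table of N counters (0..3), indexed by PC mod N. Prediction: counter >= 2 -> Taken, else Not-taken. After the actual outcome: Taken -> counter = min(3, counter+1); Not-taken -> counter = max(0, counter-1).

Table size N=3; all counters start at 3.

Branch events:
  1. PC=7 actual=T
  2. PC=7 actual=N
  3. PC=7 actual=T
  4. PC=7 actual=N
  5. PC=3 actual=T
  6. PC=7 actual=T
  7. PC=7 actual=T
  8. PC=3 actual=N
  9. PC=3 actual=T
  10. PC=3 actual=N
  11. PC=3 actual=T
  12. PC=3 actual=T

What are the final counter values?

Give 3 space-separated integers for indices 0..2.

Answer: 3 3 3

Derivation:
Ev 1: PC=7 idx=1 pred=T actual=T -> ctr[1]=3
Ev 2: PC=7 idx=1 pred=T actual=N -> ctr[1]=2
Ev 3: PC=7 idx=1 pred=T actual=T -> ctr[1]=3
Ev 4: PC=7 idx=1 pred=T actual=N -> ctr[1]=2
Ev 5: PC=3 idx=0 pred=T actual=T -> ctr[0]=3
Ev 6: PC=7 idx=1 pred=T actual=T -> ctr[1]=3
Ev 7: PC=7 idx=1 pred=T actual=T -> ctr[1]=3
Ev 8: PC=3 idx=0 pred=T actual=N -> ctr[0]=2
Ev 9: PC=3 idx=0 pred=T actual=T -> ctr[0]=3
Ev 10: PC=3 idx=0 pred=T actual=N -> ctr[0]=2
Ev 11: PC=3 idx=0 pred=T actual=T -> ctr[0]=3
Ev 12: PC=3 idx=0 pred=T actual=T -> ctr[0]=3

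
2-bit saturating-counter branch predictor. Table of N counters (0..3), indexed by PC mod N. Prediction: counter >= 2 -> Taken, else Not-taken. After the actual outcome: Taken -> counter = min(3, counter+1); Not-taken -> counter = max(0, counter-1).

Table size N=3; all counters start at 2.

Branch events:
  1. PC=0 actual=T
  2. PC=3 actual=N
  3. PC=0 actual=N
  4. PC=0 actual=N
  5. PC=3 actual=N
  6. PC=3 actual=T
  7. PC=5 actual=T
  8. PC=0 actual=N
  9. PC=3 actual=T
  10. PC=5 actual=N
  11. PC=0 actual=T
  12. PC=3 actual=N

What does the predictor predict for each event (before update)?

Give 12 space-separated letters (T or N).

Ev 1: PC=0 idx=0 pred=T actual=T -> ctr[0]=3
Ev 2: PC=3 idx=0 pred=T actual=N -> ctr[0]=2
Ev 3: PC=0 idx=0 pred=T actual=N -> ctr[0]=1
Ev 4: PC=0 idx=0 pred=N actual=N -> ctr[0]=0
Ev 5: PC=3 idx=0 pred=N actual=N -> ctr[0]=0
Ev 6: PC=3 idx=0 pred=N actual=T -> ctr[0]=1
Ev 7: PC=5 idx=2 pred=T actual=T -> ctr[2]=3
Ev 8: PC=0 idx=0 pred=N actual=N -> ctr[0]=0
Ev 9: PC=3 idx=0 pred=N actual=T -> ctr[0]=1
Ev 10: PC=5 idx=2 pred=T actual=N -> ctr[2]=2
Ev 11: PC=0 idx=0 pred=N actual=T -> ctr[0]=2
Ev 12: PC=3 idx=0 pred=T actual=N -> ctr[0]=1

Answer: T T T N N N T N N T N T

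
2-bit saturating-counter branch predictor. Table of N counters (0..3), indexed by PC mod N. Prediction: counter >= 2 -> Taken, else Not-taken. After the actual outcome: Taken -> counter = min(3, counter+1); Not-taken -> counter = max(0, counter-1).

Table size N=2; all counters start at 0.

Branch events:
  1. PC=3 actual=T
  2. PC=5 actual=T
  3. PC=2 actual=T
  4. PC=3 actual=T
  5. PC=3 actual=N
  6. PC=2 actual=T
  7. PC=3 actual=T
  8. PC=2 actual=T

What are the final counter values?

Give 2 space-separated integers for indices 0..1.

Ev 1: PC=3 idx=1 pred=N actual=T -> ctr[1]=1
Ev 2: PC=5 idx=1 pred=N actual=T -> ctr[1]=2
Ev 3: PC=2 idx=0 pred=N actual=T -> ctr[0]=1
Ev 4: PC=3 idx=1 pred=T actual=T -> ctr[1]=3
Ev 5: PC=3 idx=1 pred=T actual=N -> ctr[1]=2
Ev 6: PC=2 idx=0 pred=N actual=T -> ctr[0]=2
Ev 7: PC=3 idx=1 pred=T actual=T -> ctr[1]=3
Ev 8: PC=2 idx=0 pred=T actual=T -> ctr[0]=3

Answer: 3 3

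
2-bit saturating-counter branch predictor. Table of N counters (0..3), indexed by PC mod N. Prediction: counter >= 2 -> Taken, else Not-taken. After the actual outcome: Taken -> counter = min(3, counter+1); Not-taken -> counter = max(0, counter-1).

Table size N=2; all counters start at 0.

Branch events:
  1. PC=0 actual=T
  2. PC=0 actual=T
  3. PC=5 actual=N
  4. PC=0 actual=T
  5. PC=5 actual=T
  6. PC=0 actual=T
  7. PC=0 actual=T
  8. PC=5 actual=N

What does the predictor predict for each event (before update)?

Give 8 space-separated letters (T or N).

Answer: N N N T N T T N

Derivation:
Ev 1: PC=0 idx=0 pred=N actual=T -> ctr[0]=1
Ev 2: PC=0 idx=0 pred=N actual=T -> ctr[0]=2
Ev 3: PC=5 idx=1 pred=N actual=N -> ctr[1]=0
Ev 4: PC=0 idx=0 pred=T actual=T -> ctr[0]=3
Ev 5: PC=5 idx=1 pred=N actual=T -> ctr[1]=1
Ev 6: PC=0 idx=0 pred=T actual=T -> ctr[0]=3
Ev 7: PC=0 idx=0 pred=T actual=T -> ctr[0]=3
Ev 8: PC=5 idx=1 pred=N actual=N -> ctr[1]=0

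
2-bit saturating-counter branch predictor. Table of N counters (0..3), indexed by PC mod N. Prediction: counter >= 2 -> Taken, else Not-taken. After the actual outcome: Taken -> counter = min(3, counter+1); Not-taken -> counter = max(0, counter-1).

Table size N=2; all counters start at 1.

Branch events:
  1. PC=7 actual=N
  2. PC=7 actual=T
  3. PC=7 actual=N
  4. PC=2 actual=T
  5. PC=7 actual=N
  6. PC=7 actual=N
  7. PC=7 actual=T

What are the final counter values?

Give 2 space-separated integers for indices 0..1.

Ev 1: PC=7 idx=1 pred=N actual=N -> ctr[1]=0
Ev 2: PC=7 idx=1 pred=N actual=T -> ctr[1]=1
Ev 3: PC=7 idx=1 pred=N actual=N -> ctr[1]=0
Ev 4: PC=2 idx=0 pred=N actual=T -> ctr[0]=2
Ev 5: PC=7 idx=1 pred=N actual=N -> ctr[1]=0
Ev 6: PC=7 idx=1 pred=N actual=N -> ctr[1]=0
Ev 7: PC=7 idx=1 pred=N actual=T -> ctr[1]=1

Answer: 2 1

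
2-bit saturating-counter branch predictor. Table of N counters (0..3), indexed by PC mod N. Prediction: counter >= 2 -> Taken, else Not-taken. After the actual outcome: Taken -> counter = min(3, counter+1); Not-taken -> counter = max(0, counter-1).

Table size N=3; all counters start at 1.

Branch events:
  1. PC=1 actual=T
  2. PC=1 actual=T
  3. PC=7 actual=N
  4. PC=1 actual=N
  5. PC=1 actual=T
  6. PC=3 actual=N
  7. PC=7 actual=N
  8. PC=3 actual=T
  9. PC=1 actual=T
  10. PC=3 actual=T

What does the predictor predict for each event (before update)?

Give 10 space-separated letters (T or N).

Ev 1: PC=1 idx=1 pred=N actual=T -> ctr[1]=2
Ev 2: PC=1 idx=1 pred=T actual=T -> ctr[1]=3
Ev 3: PC=7 idx=1 pred=T actual=N -> ctr[1]=2
Ev 4: PC=1 idx=1 pred=T actual=N -> ctr[1]=1
Ev 5: PC=1 idx=1 pred=N actual=T -> ctr[1]=2
Ev 6: PC=3 idx=0 pred=N actual=N -> ctr[0]=0
Ev 7: PC=7 idx=1 pred=T actual=N -> ctr[1]=1
Ev 8: PC=3 idx=0 pred=N actual=T -> ctr[0]=1
Ev 9: PC=1 idx=1 pred=N actual=T -> ctr[1]=2
Ev 10: PC=3 idx=0 pred=N actual=T -> ctr[0]=2

Answer: N T T T N N T N N N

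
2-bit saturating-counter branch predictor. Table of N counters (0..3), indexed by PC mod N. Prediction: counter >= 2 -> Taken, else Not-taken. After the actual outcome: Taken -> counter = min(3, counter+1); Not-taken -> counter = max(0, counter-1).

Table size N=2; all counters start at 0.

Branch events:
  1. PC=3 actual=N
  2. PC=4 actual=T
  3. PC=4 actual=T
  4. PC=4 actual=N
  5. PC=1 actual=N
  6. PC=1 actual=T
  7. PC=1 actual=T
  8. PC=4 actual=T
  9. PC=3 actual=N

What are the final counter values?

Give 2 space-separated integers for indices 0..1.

Ev 1: PC=3 idx=1 pred=N actual=N -> ctr[1]=0
Ev 2: PC=4 idx=0 pred=N actual=T -> ctr[0]=1
Ev 3: PC=4 idx=0 pred=N actual=T -> ctr[0]=2
Ev 4: PC=4 idx=0 pred=T actual=N -> ctr[0]=1
Ev 5: PC=1 idx=1 pred=N actual=N -> ctr[1]=0
Ev 6: PC=1 idx=1 pred=N actual=T -> ctr[1]=1
Ev 7: PC=1 idx=1 pred=N actual=T -> ctr[1]=2
Ev 8: PC=4 idx=0 pred=N actual=T -> ctr[0]=2
Ev 9: PC=3 idx=1 pred=T actual=N -> ctr[1]=1

Answer: 2 1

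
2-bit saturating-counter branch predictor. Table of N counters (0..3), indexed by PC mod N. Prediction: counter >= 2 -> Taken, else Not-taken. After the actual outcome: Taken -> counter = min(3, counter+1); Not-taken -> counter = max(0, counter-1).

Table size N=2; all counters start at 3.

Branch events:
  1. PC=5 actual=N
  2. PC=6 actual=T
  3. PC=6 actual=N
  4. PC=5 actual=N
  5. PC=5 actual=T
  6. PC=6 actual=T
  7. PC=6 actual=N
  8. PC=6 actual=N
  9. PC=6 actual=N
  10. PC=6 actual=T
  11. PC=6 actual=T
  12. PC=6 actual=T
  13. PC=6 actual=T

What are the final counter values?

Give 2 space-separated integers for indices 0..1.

Ev 1: PC=5 idx=1 pred=T actual=N -> ctr[1]=2
Ev 2: PC=6 idx=0 pred=T actual=T -> ctr[0]=3
Ev 3: PC=6 idx=0 pred=T actual=N -> ctr[0]=2
Ev 4: PC=5 idx=1 pred=T actual=N -> ctr[1]=1
Ev 5: PC=5 idx=1 pred=N actual=T -> ctr[1]=2
Ev 6: PC=6 idx=0 pred=T actual=T -> ctr[0]=3
Ev 7: PC=6 idx=0 pred=T actual=N -> ctr[0]=2
Ev 8: PC=6 idx=0 pred=T actual=N -> ctr[0]=1
Ev 9: PC=6 idx=0 pred=N actual=N -> ctr[0]=0
Ev 10: PC=6 idx=0 pred=N actual=T -> ctr[0]=1
Ev 11: PC=6 idx=0 pred=N actual=T -> ctr[0]=2
Ev 12: PC=6 idx=0 pred=T actual=T -> ctr[0]=3
Ev 13: PC=6 idx=0 pred=T actual=T -> ctr[0]=3

Answer: 3 2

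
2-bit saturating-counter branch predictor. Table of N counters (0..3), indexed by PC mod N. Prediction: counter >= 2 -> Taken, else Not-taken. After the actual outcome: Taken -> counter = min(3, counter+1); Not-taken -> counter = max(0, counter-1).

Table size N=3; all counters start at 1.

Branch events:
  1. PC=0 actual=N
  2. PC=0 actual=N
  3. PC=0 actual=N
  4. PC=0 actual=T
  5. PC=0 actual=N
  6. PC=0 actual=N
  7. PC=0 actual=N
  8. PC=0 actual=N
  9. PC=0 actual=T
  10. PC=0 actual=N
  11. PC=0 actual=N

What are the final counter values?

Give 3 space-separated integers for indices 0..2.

Answer: 0 1 1

Derivation:
Ev 1: PC=0 idx=0 pred=N actual=N -> ctr[0]=0
Ev 2: PC=0 idx=0 pred=N actual=N -> ctr[0]=0
Ev 3: PC=0 idx=0 pred=N actual=N -> ctr[0]=0
Ev 4: PC=0 idx=0 pred=N actual=T -> ctr[0]=1
Ev 5: PC=0 idx=0 pred=N actual=N -> ctr[0]=0
Ev 6: PC=0 idx=0 pred=N actual=N -> ctr[0]=0
Ev 7: PC=0 idx=0 pred=N actual=N -> ctr[0]=0
Ev 8: PC=0 idx=0 pred=N actual=N -> ctr[0]=0
Ev 9: PC=0 idx=0 pred=N actual=T -> ctr[0]=1
Ev 10: PC=0 idx=0 pred=N actual=N -> ctr[0]=0
Ev 11: PC=0 idx=0 pred=N actual=N -> ctr[0]=0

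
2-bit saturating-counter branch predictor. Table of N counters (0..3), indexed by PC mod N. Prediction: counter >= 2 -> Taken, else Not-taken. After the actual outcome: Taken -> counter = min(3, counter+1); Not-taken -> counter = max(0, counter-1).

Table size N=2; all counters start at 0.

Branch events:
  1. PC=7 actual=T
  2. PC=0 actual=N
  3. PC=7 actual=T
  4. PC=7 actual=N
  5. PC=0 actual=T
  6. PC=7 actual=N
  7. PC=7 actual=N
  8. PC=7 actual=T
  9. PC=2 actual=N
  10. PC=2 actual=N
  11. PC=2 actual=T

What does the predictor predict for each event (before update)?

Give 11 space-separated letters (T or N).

Answer: N N N T N N N N N N N

Derivation:
Ev 1: PC=7 idx=1 pred=N actual=T -> ctr[1]=1
Ev 2: PC=0 idx=0 pred=N actual=N -> ctr[0]=0
Ev 3: PC=7 idx=1 pred=N actual=T -> ctr[1]=2
Ev 4: PC=7 idx=1 pred=T actual=N -> ctr[1]=1
Ev 5: PC=0 idx=0 pred=N actual=T -> ctr[0]=1
Ev 6: PC=7 idx=1 pred=N actual=N -> ctr[1]=0
Ev 7: PC=7 idx=1 pred=N actual=N -> ctr[1]=0
Ev 8: PC=7 idx=1 pred=N actual=T -> ctr[1]=1
Ev 9: PC=2 idx=0 pred=N actual=N -> ctr[0]=0
Ev 10: PC=2 idx=0 pred=N actual=N -> ctr[0]=0
Ev 11: PC=2 idx=0 pred=N actual=T -> ctr[0]=1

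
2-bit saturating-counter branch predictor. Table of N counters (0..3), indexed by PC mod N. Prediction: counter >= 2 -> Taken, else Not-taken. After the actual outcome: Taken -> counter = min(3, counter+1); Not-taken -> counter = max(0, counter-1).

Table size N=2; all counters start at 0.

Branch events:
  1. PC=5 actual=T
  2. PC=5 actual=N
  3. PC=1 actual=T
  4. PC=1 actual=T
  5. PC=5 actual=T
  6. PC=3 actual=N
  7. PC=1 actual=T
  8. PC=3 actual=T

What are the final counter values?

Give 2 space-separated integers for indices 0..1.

Ev 1: PC=5 idx=1 pred=N actual=T -> ctr[1]=1
Ev 2: PC=5 idx=1 pred=N actual=N -> ctr[1]=0
Ev 3: PC=1 idx=1 pred=N actual=T -> ctr[1]=1
Ev 4: PC=1 idx=1 pred=N actual=T -> ctr[1]=2
Ev 5: PC=5 idx=1 pred=T actual=T -> ctr[1]=3
Ev 6: PC=3 idx=1 pred=T actual=N -> ctr[1]=2
Ev 7: PC=1 idx=1 pred=T actual=T -> ctr[1]=3
Ev 8: PC=3 idx=1 pred=T actual=T -> ctr[1]=3

Answer: 0 3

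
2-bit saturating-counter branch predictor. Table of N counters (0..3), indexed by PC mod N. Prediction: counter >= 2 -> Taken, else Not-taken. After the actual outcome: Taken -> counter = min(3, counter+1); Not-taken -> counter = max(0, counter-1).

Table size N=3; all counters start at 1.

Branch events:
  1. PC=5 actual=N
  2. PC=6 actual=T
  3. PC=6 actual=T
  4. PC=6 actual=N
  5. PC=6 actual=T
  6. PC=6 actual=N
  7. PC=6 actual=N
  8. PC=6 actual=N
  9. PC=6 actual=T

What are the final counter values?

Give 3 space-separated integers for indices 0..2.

Answer: 1 1 0

Derivation:
Ev 1: PC=5 idx=2 pred=N actual=N -> ctr[2]=0
Ev 2: PC=6 idx=0 pred=N actual=T -> ctr[0]=2
Ev 3: PC=6 idx=0 pred=T actual=T -> ctr[0]=3
Ev 4: PC=6 idx=0 pred=T actual=N -> ctr[0]=2
Ev 5: PC=6 idx=0 pred=T actual=T -> ctr[0]=3
Ev 6: PC=6 idx=0 pred=T actual=N -> ctr[0]=2
Ev 7: PC=6 idx=0 pred=T actual=N -> ctr[0]=1
Ev 8: PC=6 idx=0 pred=N actual=N -> ctr[0]=0
Ev 9: PC=6 idx=0 pred=N actual=T -> ctr[0]=1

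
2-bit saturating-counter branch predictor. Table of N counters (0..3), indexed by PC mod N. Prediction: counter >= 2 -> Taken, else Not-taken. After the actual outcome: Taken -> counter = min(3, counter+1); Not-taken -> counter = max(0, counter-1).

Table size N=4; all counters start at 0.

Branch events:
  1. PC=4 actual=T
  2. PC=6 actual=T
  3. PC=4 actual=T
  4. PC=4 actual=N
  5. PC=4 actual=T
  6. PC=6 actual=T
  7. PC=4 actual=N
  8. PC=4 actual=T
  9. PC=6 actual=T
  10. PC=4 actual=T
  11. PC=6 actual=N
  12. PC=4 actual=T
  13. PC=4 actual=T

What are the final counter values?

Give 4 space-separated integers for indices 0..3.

Answer: 3 0 2 0

Derivation:
Ev 1: PC=4 idx=0 pred=N actual=T -> ctr[0]=1
Ev 2: PC=6 idx=2 pred=N actual=T -> ctr[2]=1
Ev 3: PC=4 idx=0 pred=N actual=T -> ctr[0]=2
Ev 4: PC=4 idx=0 pred=T actual=N -> ctr[0]=1
Ev 5: PC=4 idx=0 pred=N actual=T -> ctr[0]=2
Ev 6: PC=6 idx=2 pred=N actual=T -> ctr[2]=2
Ev 7: PC=4 idx=0 pred=T actual=N -> ctr[0]=1
Ev 8: PC=4 idx=0 pred=N actual=T -> ctr[0]=2
Ev 9: PC=6 idx=2 pred=T actual=T -> ctr[2]=3
Ev 10: PC=4 idx=0 pred=T actual=T -> ctr[0]=3
Ev 11: PC=6 idx=2 pred=T actual=N -> ctr[2]=2
Ev 12: PC=4 idx=0 pred=T actual=T -> ctr[0]=3
Ev 13: PC=4 idx=0 pred=T actual=T -> ctr[0]=3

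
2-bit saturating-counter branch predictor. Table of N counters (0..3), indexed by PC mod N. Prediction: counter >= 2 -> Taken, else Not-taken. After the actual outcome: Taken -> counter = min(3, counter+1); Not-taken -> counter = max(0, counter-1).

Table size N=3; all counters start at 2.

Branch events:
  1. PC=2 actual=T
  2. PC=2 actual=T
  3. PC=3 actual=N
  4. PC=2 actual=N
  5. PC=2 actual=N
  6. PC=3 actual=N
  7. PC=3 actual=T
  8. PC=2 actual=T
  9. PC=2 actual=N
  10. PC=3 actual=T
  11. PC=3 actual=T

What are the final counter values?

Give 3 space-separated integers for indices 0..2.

Answer: 3 2 1

Derivation:
Ev 1: PC=2 idx=2 pred=T actual=T -> ctr[2]=3
Ev 2: PC=2 idx=2 pred=T actual=T -> ctr[2]=3
Ev 3: PC=3 idx=0 pred=T actual=N -> ctr[0]=1
Ev 4: PC=2 idx=2 pred=T actual=N -> ctr[2]=2
Ev 5: PC=2 idx=2 pred=T actual=N -> ctr[2]=1
Ev 6: PC=3 idx=0 pred=N actual=N -> ctr[0]=0
Ev 7: PC=3 idx=0 pred=N actual=T -> ctr[0]=1
Ev 8: PC=2 idx=2 pred=N actual=T -> ctr[2]=2
Ev 9: PC=2 idx=2 pred=T actual=N -> ctr[2]=1
Ev 10: PC=3 idx=0 pred=N actual=T -> ctr[0]=2
Ev 11: PC=3 idx=0 pred=T actual=T -> ctr[0]=3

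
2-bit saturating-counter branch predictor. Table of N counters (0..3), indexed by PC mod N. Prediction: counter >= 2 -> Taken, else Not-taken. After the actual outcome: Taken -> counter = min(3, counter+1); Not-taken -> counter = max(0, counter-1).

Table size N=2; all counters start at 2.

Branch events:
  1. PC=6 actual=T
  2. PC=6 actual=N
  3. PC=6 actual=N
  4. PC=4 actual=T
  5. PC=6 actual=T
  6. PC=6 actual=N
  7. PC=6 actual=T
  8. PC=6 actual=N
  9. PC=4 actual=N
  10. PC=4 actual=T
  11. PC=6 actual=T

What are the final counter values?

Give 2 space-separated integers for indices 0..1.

Ev 1: PC=6 idx=0 pred=T actual=T -> ctr[0]=3
Ev 2: PC=6 idx=0 pred=T actual=N -> ctr[0]=2
Ev 3: PC=6 idx=0 pred=T actual=N -> ctr[0]=1
Ev 4: PC=4 idx=0 pred=N actual=T -> ctr[0]=2
Ev 5: PC=6 idx=0 pred=T actual=T -> ctr[0]=3
Ev 6: PC=6 idx=0 pred=T actual=N -> ctr[0]=2
Ev 7: PC=6 idx=0 pred=T actual=T -> ctr[0]=3
Ev 8: PC=6 idx=0 pred=T actual=N -> ctr[0]=2
Ev 9: PC=4 idx=0 pred=T actual=N -> ctr[0]=1
Ev 10: PC=4 idx=0 pred=N actual=T -> ctr[0]=2
Ev 11: PC=6 idx=0 pred=T actual=T -> ctr[0]=3

Answer: 3 2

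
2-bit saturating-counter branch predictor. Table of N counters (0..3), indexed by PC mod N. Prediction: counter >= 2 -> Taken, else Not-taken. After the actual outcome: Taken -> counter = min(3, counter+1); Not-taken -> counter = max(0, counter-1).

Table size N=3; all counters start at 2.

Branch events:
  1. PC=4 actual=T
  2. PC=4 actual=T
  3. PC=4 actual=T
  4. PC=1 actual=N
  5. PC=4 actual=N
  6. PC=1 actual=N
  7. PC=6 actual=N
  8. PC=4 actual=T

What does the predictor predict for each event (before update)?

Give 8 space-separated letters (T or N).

Answer: T T T T T N T N

Derivation:
Ev 1: PC=4 idx=1 pred=T actual=T -> ctr[1]=3
Ev 2: PC=4 idx=1 pred=T actual=T -> ctr[1]=3
Ev 3: PC=4 idx=1 pred=T actual=T -> ctr[1]=3
Ev 4: PC=1 idx=1 pred=T actual=N -> ctr[1]=2
Ev 5: PC=4 idx=1 pred=T actual=N -> ctr[1]=1
Ev 6: PC=1 idx=1 pred=N actual=N -> ctr[1]=0
Ev 7: PC=6 idx=0 pred=T actual=N -> ctr[0]=1
Ev 8: PC=4 idx=1 pred=N actual=T -> ctr[1]=1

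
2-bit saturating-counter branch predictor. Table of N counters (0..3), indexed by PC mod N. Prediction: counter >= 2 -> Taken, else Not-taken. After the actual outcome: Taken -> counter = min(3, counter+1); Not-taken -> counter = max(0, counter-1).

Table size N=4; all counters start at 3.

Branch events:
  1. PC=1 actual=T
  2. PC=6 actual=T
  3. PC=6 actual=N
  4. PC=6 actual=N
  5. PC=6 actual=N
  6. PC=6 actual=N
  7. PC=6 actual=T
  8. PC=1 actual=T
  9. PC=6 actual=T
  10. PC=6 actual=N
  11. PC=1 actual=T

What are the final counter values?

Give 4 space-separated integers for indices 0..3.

Ev 1: PC=1 idx=1 pred=T actual=T -> ctr[1]=3
Ev 2: PC=6 idx=2 pred=T actual=T -> ctr[2]=3
Ev 3: PC=6 idx=2 pred=T actual=N -> ctr[2]=2
Ev 4: PC=6 idx=2 pred=T actual=N -> ctr[2]=1
Ev 5: PC=6 idx=2 pred=N actual=N -> ctr[2]=0
Ev 6: PC=6 idx=2 pred=N actual=N -> ctr[2]=0
Ev 7: PC=6 idx=2 pred=N actual=T -> ctr[2]=1
Ev 8: PC=1 idx=1 pred=T actual=T -> ctr[1]=3
Ev 9: PC=6 idx=2 pred=N actual=T -> ctr[2]=2
Ev 10: PC=6 idx=2 pred=T actual=N -> ctr[2]=1
Ev 11: PC=1 idx=1 pred=T actual=T -> ctr[1]=3

Answer: 3 3 1 3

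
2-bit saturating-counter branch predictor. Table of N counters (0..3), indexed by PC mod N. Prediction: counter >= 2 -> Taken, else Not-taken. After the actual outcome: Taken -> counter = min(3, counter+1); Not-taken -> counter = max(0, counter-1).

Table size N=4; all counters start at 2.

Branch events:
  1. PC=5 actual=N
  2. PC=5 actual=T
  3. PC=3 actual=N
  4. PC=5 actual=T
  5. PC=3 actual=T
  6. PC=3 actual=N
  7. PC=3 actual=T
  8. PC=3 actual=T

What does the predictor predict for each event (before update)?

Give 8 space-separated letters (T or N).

Ev 1: PC=5 idx=1 pred=T actual=N -> ctr[1]=1
Ev 2: PC=5 idx=1 pred=N actual=T -> ctr[1]=2
Ev 3: PC=3 idx=3 pred=T actual=N -> ctr[3]=1
Ev 4: PC=5 idx=1 pred=T actual=T -> ctr[1]=3
Ev 5: PC=3 idx=3 pred=N actual=T -> ctr[3]=2
Ev 6: PC=3 idx=3 pred=T actual=N -> ctr[3]=1
Ev 7: PC=3 idx=3 pred=N actual=T -> ctr[3]=2
Ev 8: PC=3 idx=3 pred=T actual=T -> ctr[3]=3

Answer: T N T T N T N T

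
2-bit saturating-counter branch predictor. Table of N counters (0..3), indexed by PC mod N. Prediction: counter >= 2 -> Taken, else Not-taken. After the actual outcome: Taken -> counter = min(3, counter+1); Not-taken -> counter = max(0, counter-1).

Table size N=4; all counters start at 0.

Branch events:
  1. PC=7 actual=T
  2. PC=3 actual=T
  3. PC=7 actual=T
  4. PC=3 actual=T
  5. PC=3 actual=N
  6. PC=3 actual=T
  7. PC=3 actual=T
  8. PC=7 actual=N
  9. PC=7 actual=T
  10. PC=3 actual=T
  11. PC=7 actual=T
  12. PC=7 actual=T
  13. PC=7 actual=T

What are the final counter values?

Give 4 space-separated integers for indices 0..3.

Answer: 0 0 0 3

Derivation:
Ev 1: PC=7 idx=3 pred=N actual=T -> ctr[3]=1
Ev 2: PC=3 idx=3 pred=N actual=T -> ctr[3]=2
Ev 3: PC=7 idx=3 pred=T actual=T -> ctr[3]=3
Ev 4: PC=3 idx=3 pred=T actual=T -> ctr[3]=3
Ev 5: PC=3 idx=3 pred=T actual=N -> ctr[3]=2
Ev 6: PC=3 idx=3 pred=T actual=T -> ctr[3]=3
Ev 7: PC=3 idx=3 pred=T actual=T -> ctr[3]=3
Ev 8: PC=7 idx=3 pred=T actual=N -> ctr[3]=2
Ev 9: PC=7 idx=3 pred=T actual=T -> ctr[3]=3
Ev 10: PC=3 idx=3 pred=T actual=T -> ctr[3]=3
Ev 11: PC=7 idx=3 pred=T actual=T -> ctr[3]=3
Ev 12: PC=7 idx=3 pred=T actual=T -> ctr[3]=3
Ev 13: PC=7 idx=3 pred=T actual=T -> ctr[3]=3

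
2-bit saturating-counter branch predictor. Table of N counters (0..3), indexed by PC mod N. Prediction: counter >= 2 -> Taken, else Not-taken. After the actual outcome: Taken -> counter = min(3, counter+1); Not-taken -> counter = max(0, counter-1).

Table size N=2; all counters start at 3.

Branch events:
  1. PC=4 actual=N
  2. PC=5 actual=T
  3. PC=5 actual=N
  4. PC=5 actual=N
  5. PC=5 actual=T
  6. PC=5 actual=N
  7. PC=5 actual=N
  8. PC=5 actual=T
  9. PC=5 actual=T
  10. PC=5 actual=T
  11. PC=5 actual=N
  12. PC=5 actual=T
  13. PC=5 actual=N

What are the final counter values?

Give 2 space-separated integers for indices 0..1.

Answer: 2 2

Derivation:
Ev 1: PC=4 idx=0 pred=T actual=N -> ctr[0]=2
Ev 2: PC=5 idx=1 pred=T actual=T -> ctr[1]=3
Ev 3: PC=5 idx=1 pred=T actual=N -> ctr[1]=2
Ev 4: PC=5 idx=1 pred=T actual=N -> ctr[1]=1
Ev 5: PC=5 idx=1 pred=N actual=T -> ctr[1]=2
Ev 6: PC=5 idx=1 pred=T actual=N -> ctr[1]=1
Ev 7: PC=5 idx=1 pred=N actual=N -> ctr[1]=0
Ev 8: PC=5 idx=1 pred=N actual=T -> ctr[1]=1
Ev 9: PC=5 idx=1 pred=N actual=T -> ctr[1]=2
Ev 10: PC=5 idx=1 pred=T actual=T -> ctr[1]=3
Ev 11: PC=5 idx=1 pred=T actual=N -> ctr[1]=2
Ev 12: PC=5 idx=1 pred=T actual=T -> ctr[1]=3
Ev 13: PC=5 idx=1 pred=T actual=N -> ctr[1]=2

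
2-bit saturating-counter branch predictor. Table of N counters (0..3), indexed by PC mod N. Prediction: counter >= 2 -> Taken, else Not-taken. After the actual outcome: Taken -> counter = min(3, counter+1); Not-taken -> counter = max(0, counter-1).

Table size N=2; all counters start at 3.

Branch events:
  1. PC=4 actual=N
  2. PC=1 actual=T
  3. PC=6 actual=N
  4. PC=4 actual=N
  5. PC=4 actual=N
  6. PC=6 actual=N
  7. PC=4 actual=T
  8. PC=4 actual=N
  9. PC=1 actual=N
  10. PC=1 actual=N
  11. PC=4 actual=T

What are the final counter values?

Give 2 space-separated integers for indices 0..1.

Ev 1: PC=4 idx=0 pred=T actual=N -> ctr[0]=2
Ev 2: PC=1 idx=1 pred=T actual=T -> ctr[1]=3
Ev 3: PC=6 idx=0 pred=T actual=N -> ctr[0]=1
Ev 4: PC=4 idx=0 pred=N actual=N -> ctr[0]=0
Ev 5: PC=4 idx=0 pred=N actual=N -> ctr[0]=0
Ev 6: PC=6 idx=0 pred=N actual=N -> ctr[0]=0
Ev 7: PC=4 idx=0 pred=N actual=T -> ctr[0]=1
Ev 8: PC=4 idx=0 pred=N actual=N -> ctr[0]=0
Ev 9: PC=1 idx=1 pred=T actual=N -> ctr[1]=2
Ev 10: PC=1 idx=1 pred=T actual=N -> ctr[1]=1
Ev 11: PC=4 idx=0 pred=N actual=T -> ctr[0]=1

Answer: 1 1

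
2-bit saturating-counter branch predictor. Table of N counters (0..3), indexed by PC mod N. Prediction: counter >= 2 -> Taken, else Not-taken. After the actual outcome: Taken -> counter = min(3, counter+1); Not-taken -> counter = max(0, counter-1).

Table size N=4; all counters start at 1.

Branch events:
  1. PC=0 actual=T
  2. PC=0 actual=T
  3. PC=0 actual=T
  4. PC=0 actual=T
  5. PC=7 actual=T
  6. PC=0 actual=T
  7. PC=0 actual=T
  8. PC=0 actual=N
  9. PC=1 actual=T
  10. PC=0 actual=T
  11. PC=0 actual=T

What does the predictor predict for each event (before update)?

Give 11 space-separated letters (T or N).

Ev 1: PC=0 idx=0 pred=N actual=T -> ctr[0]=2
Ev 2: PC=0 idx=0 pred=T actual=T -> ctr[0]=3
Ev 3: PC=0 idx=0 pred=T actual=T -> ctr[0]=3
Ev 4: PC=0 idx=0 pred=T actual=T -> ctr[0]=3
Ev 5: PC=7 idx=3 pred=N actual=T -> ctr[3]=2
Ev 6: PC=0 idx=0 pred=T actual=T -> ctr[0]=3
Ev 7: PC=0 idx=0 pred=T actual=T -> ctr[0]=3
Ev 8: PC=0 idx=0 pred=T actual=N -> ctr[0]=2
Ev 9: PC=1 idx=1 pred=N actual=T -> ctr[1]=2
Ev 10: PC=0 idx=0 pred=T actual=T -> ctr[0]=3
Ev 11: PC=0 idx=0 pred=T actual=T -> ctr[0]=3

Answer: N T T T N T T T N T T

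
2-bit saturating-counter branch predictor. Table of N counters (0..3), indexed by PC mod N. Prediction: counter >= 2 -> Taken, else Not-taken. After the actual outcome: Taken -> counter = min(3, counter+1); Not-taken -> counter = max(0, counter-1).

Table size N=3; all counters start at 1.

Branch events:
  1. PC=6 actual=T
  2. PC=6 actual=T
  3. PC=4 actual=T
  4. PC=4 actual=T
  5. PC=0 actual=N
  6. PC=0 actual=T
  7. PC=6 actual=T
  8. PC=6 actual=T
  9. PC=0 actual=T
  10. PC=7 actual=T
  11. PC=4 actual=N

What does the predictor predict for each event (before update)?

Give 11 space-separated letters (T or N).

Answer: N T N T T T T T T T T

Derivation:
Ev 1: PC=6 idx=0 pred=N actual=T -> ctr[0]=2
Ev 2: PC=6 idx=0 pred=T actual=T -> ctr[0]=3
Ev 3: PC=4 idx=1 pred=N actual=T -> ctr[1]=2
Ev 4: PC=4 idx=1 pred=T actual=T -> ctr[1]=3
Ev 5: PC=0 idx=0 pred=T actual=N -> ctr[0]=2
Ev 6: PC=0 idx=0 pred=T actual=T -> ctr[0]=3
Ev 7: PC=6 idx=0 pred=T actual=T -> ctr[0]=3
Ev 8: PC=6 idx=0 pred=T actual=T -> ctr[0]=3
Ev 9: PC=0 idx=0 pred=T actual=T -> ctr[0]=3
Ev 10: PC=7 idx=1 pred=T actual=T -> ctr[1]=3
Ev 11: PC=4 idx=1 pred=T actual=N -> ctr[1]=2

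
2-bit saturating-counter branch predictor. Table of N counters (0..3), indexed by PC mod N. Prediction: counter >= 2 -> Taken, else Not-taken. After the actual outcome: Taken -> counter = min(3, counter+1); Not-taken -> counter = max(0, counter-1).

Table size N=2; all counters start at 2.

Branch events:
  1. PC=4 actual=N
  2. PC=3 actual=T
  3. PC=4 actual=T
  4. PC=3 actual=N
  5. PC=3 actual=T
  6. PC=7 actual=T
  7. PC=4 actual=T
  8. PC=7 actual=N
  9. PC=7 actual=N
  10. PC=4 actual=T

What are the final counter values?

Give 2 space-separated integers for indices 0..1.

Answer: 3 1

Derivation:
Ev 1: PC=4 idx=0 pred=T actual=N -> ctr[0]=1
Ev 2: PC=3 idx=1 pred=T actual=T -> ctr[1]=3
Ev 3: PC=4 idx=0 pred=N actual=T -> ctr[0]=2
Ev 4: PC=3 idx=1 pred=T actual=N -> ctr[1]=2
Ev 5: PC=3 idx=1 pred=T actual=T -> ctr[1]=3
Ev 6: PC=7 idx=1 pred=T actual=T -> ctr[1]=3
Ev 7: PC=4 idx=0 pred=T actual=T -> ctr[0]=3
Ev 8: PC=7 idx=1 pred=T actual=N -> ctr[1]=2
Ev 9: PC=7 idx=1 pred=T actual=N -> ctr[1]=1
Ev 10: PC=4 idx=0 pred=T actual=T -> ctr[0]=3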